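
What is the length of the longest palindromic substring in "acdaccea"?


Input: "acdaccea"
Checking substrings for palindromes:
  [4:6] "cc" (len 2) => palindrome
Longest palindromic substring: "cc" with length 2

2


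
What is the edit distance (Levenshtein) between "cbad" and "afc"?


Computing edit distance: "cbad" -> "afc"
DP table:
           a    f    c
      0    1    2    3
  c   1    1    2    2
  b   2    2    2    3
  a   3    2    3    3
  d   4    3    3    4
Edit distance = dp[4][3] = 4

4


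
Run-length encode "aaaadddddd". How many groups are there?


Input: aaaadddddd
Scanning for consecutive runs:
  Group 1: 'a' x 4 (positions 0-3)
  Group 2: 'd' x 6 (positions 4-9)
Total groups: 2

2


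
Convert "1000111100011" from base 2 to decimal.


Input: "1000111100011" in base 2
Positional expansion:
  Digit '1' (value 1) x 2^12 = 4096
  Digit '0' (value 0) x 2^11 = 0
  Digit '0' (value 0) x 2^10 = 0
  Digit '0' (value 0) x 2^9 = 0
  Digit '1' (value 1) x 2^8 = 256
  Digit '1' (value 1) x 2^7 = 128
  Digit '1' (value 1) x 2^6 = 64
  Digit '1' (value 1) x 2^5 = 32
  Digit '0' (value 0) x 2^4 = 0
  Digit '0' (value 0) x 2^3 = 0
  Digit '0' (value 0) x 2^2 = 0
  Digit '1' (value 1) x 2^1 = 2
  Digit '1' (value 1) x 2^0 = 1
Sum = 4579

4579


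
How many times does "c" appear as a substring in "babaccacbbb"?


Searching for "c" in "babaccacbbb"
Scanning each position:
  Position 0: "b" => no
  Position 1: "a" => no
  Position 2: "b" => no
  Position 3: "a" => no
  Position 4: "c" => MATCH
  Position 5: "c" => MATCH
  Position 6: "a" => no
  Position 7: "c" => MATCH
  Position 8: "b" => no
  Position 9: "b" => no
  Position 10: "b" => no
Total occurrences: 3

3


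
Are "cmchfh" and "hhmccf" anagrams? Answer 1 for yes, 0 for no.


Strings: "cmchfh", "hhmccf"
Sorted first:  ccfhhm
Sorted second: ccfhhm
Sorted forms match => anagrams

1


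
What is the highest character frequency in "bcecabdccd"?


Input: bcecabdccd
Character counts:
  'a': 1
  'b': 2
  'c': 4
  'd': 2
  'e': 1
Maximum frequency: 4

4


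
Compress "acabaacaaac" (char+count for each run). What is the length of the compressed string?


Input: acabaacaaac
Runs:
  'a' x 1 => "a1"
  'c' x 1 => "c1"
  'a' x 1 => "a1"
  'b' x 1 => "b1"
  'a' x 2 => "a2"
  'c' x 1 => "c1"
  'a' x 3 => "a3"
  'c' x 1 => "c1"
Compressed: "a1c1a1b1a2c1a3c1"
Compressed length: 16

16


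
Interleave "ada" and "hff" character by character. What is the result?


Interleaving "ada" and "hff":
  Position 0: 'a' from first, 'h' from second => "ah"
  Position 1: 'd' from first, 'f' from second => "df"
  Position 2: 'a' from first, 'f' from second => "af"
Result: ahdfaf

ahdfaf


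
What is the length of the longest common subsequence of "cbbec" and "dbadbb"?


LCS of "cbbec" and "dbadbb"
DP table:
           d    b    a    d    b    b
      0    0    0    0    0    0    0
  c   0    0    0    0    0    0    0
  b   0    0    1    1    1    1    1
  b   0    0    1    1    1    2    2
  e   0    0    1    1    1    2    2
  c   0    0    1    1    1    2    2
LCS length = dp[5][6] = 2

2


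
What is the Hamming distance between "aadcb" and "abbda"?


Comparing "aadcb" and "abbda" position by position:
  Position 0: 'a' vs 'a' => same
  Position 1: 'a' vs 'b' => differ
  Position 2: 'd' vs 'b' => differ
  Position 3: 'c' vs 'd' => differ
  Position 4: 'b' vs 'a' => differ
Total differences (Hamming distance): 4

4


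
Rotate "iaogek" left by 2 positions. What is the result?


Input: "iaogek", rotate left by 2
First 2 characters: "ia"
Remaining characters: "ogek"
Concatenate remaining + first: "ogek" + "ia" = "ogekia"

ogekia


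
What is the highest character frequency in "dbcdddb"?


Input: dbcdddb
Character counts:
  'b': 2
  'c': 1
  'd': 4
Maximum frequency: 4

4


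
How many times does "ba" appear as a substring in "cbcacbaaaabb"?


Searching for "ba" in "cbcacbaaaabb"
Scanning each position:
  Position 0: "cb" => no
  Position 1: "bc" => no
  Position 2: "ca" => no
  Position 3: "ac" => no
  Position 4: "cb" => no
  Position 5: "ba" => MATCH
  Position 6: "aa" => no
  Position 7: "aa" => no
  Position 8: "aa" => no
  Position 9: "ab" => no
  Position 10: "bb" => no
Total occurrences: 1

1


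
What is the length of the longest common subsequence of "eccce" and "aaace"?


LCS of "eccce" and "aaace"
DP table:
           a    a    a    c    e
      0    0    0    0    0    0
  e   0    0    0    0    0    1
  c   0    0    0    0    1    1
  c   0    0    0    0    1    1
  c   0    0    0    0    1    1
  e   0    0    0    0    1    2
LCS length = dp[5][5] = 2

2


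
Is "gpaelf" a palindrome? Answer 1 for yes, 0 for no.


Input: gpaelf
Reversed: fleapg
  Compare pos 0 ('g') with pos 5 ('f'): MISMATCH
  Compare pos 1 ('p') with pos 4 ('l'): MISMATCH
  Compare pos 2 ('a') with pos 3 ('e'): MISMATCH
Result: not a palindrome

0


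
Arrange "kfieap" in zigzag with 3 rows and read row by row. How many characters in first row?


Zigzag "kfieap" into 3 rows:
Placing characters:
  'k' => row 0
  'f' => row 1
  'i' => row 2
  'e' => row 1
  'a' => row 0
  'p' => row 1
Rows:
  Row 0: "ka"
  Row 1: "fep"
  Row 2: "i"
First row length: 2

2


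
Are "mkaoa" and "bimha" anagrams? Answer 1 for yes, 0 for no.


Strings: "mkaoa", "bimha"
Sorted first:  aakmo
Sorted second: abhim
Differ at position 1: 'a' vs 'b' => not anagrams

0


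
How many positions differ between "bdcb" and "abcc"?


Comparing "bdcb" and "abcc" position by position:
  Position 0: 'b' vs 'a' => DIFFER
  Position 1: 'd' vs 'b' => DIFFER
  Position 2: 'c' vs 'c' => same
  Position 3: 'b' vs 'c' => DIFFER
Positions that differ: 3

3


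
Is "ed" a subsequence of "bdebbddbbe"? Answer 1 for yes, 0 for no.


Check if "ed" is a subsequence of "bdebbddbbe"
Greedy scan:
  Position 0 ('b'): no match needed
  Position 1 ('d'): no match needed
  Position 2 ('e'): matches sub[0] = 'e'
  Position 3 ('b'): no match needed
  Position 4 ('b'): no match needed
  Position 5 ('d'): matches sub[1] = 'd'
  Position 6 ('d'): no match needed
  Position 7 ('b'): no match needed
  Position 8 ('b'): no match needed
  Position 9 ('e'): no match needed
All 2 characters matched => is a subsequence

1


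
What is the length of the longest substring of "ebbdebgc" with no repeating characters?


Input: "ebbdebgc"
Sliding window (track last position of each char):
  Position 0 ('e'): window [0,0] length 1 -- new best
  Position 1 ('b'): window [0,1] length 2 -- new best
  Position 2 ('b'): repeat (last at 1), move window start to 2
  Position 2 ('b'): window [2,2] length 1
  Position 3 ('d'): window [2,3] length 2
  Position 4 ('e'): window [2,4] length 3 -- new best
  Position 5 ('b'): repeat (last at 2), move window start to 3
  Position 5 ('b'): window [3,5] length 3
  Position 6 ('g'): window [3,6] length 4 -- new best
  Position 7 ('c'): window [3,7] length 5 -- new best
Longest substring with no repeats: "debgc" with length 5

5


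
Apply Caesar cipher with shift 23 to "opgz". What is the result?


Caesar cipher: shift "opgz" by 23
  'o' (pos 14) + 23 = pos 11 = 'l'
  'p' (pos 15) + 23 = pos 12 = 'm'
  'g' (pos 6) + 23 = pos 3 = 'd'
  'z' (pos 25) + 23 = pos 22 = 'w'
Result: lmdw

lmdw


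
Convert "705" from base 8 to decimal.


Input: "705" in base 8
Positional expansion:
  Digit '7' (value 7) x 8^2 = 448
  Digit '0' (value 0) x 8^1 = 0
  Digit '5' (value 5) x 8^0 = 5
Sum = 453

453


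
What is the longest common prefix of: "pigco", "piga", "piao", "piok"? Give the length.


Words: pigco, piga, piao, piok
  Position 0: all 'p' => match
  Position 1: all 'i' => match
  Position 2: ('g', 'g', 'a', 'o') => mismatch, stop
LCP = "pi" (length 2)

2


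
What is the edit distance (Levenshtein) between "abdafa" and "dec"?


Computing edit distance: "abdafa" -> "dec"
DP table:
           d    e    c
      0    1    2    3
  a   1    1    2    3
  b   2    2    2    3
  d   3    2    3    3
  a   4    3    3    4
  f   5    4    4    4
  a   6    5    5    5
Edit distance = dp[6][3] = 5

5


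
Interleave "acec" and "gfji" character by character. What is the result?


Interleaving "acec" and "gfji":
  Position 0: 'a' from first, 'g' from second => "ag"
  Position 1: 'c' from first, 'f' from second => "cf"
  Position 2: 'e' from first, 'j' from second => "ej"
  Position 3: 'c' from first, 'i' from second => "ci"
Result: agcfejci

agcfejci


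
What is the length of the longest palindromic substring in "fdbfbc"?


Input: "fdbfbc"
Checking substrings for palindromes:
  [2:5] "bfb" (len 3) => palindrome
Longest palindromic substring: "bfb" with length 3

3


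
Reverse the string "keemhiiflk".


Input: keemhiiflk
Reading characters right to left:
  Position 9: 'k'
  Position 8: 'l'
  Position 7: 'f'
  Position 6: 'i'
  Position 5: 'i'
  Position 4: 'h'
  Position 3: 'm'
  Position 2: 'e'
  Position 1: 'e'
  Position 0: 'k'
Reversed: klfiihmeek

klfiihmeek


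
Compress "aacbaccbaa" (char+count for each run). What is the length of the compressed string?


Input: aacbaccbaa
Runs:
  'a' x 2 => "a2"
  'c' x 1 => "c1"
  'b' x 1 => "b1"
  'a' x 1 => "a1"
  'c' x 2 => "c2"
  'b' x 1 => "b1"
  'a' x 2 => "a2"
Compressed: "a2c1b1a1c2b1a2"
Compressed length: 14

14


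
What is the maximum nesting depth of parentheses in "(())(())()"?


Input: "(())(())()"
Tracking depth:
  Position 0 '(': depth becomes 1
  Position 1 '(': depth becomes 2
  Position 2 ')': depth becomes 1
  Position 3 ')': depth becomes 0
  Position 4 '(': depth becomes 1
  Position 5 '(': depth becomes 2
  Position 6 ')': depth becomes 1
  Position 7 ')': depth becomes 0
  Position 8 '(': depth becomes 1
  Position 9 ')': depth becomes 0
Maximum depth reached: 2

2


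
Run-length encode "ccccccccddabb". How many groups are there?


Input: ccccccccddabb
Scanning for consecutive runs:
  Group 1: 'c' x 8 (positions 0-7)
  Group 2: 'd' x 2 (positions 8-9)
  Group 3: 'a' x 1 (positions 10-10)
  Group 4: 'b' x 2 (positions 11-12)
Total groups: 4

4


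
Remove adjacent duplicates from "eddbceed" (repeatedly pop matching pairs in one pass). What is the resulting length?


Input: eddbceed
Stack-based adjacent duplicate removal:
  Read 'e': push. Stack: e
  Read 'd': push. Stack: ed
  Read 'd': matches stack top 'd' => pop. Stack: e
  Read 'b': push. Stack: eb
  Read 'c': push. Stack: ebc
  Read 'e': push. Stack: ebce
  Read 'e': matches stack top 'e' => pop. Stack: ebc
  Read 'd': push. Stack: ebcd
Final stack: "ebcd" (length 4)

4


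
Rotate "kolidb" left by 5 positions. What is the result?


Input: "kolidb", rotate left by 5
First 5 characters: "kolid"
Remaining characters: "b"
Concatenate remaining + first: "b" + "kolid" = "bkolid"

bkolid


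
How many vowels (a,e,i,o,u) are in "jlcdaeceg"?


Input: jlcdaeceg
Checking each character:
  'j' at position 0: consonant
  'l' at position 1: consonant
  'c' at position 2: consonant
  'd' at position 3: consonant
  'a' at position 4: vowel (running total: 1)
  'e' at position 5: vowel (running total: 2)
  'c' at position 6: consonant
  'e' at position 7: vowel (running total: 3)
  'g' at position 8: consonant
Total vowels: 3

3


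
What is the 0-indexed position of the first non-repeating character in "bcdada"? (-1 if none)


Input: bcdada
Character frequencies:
  'a': 2
  'b': 1
  'c': 1
  'd': 2
Scanning left to right for freq == 1:
  Position 0 ('b'): unique! => answer = 0

0


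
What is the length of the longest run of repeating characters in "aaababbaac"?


Input: "aaababbaac"
Scanning for longest run:
  Position 1 ('a'): continues run of 'a', length=2
  Position 2 ('a'): continues run of 'a', length=3
  Position 3 ('b'): new char, reset run to 1
  Position 4 ('a'): new char, reset run to 1
  Position 5 ('b'): new char, reset run to 1
  Position 6 ('b'): continues run of 'b', length=2
  Position 7 ('a'): new char, reset run to 1
  Position 8 ('a'): continues run of 'a', length=2
  Position 9 ('c'): new char, reset run to 1
Longest run: 'a' with length 3

3


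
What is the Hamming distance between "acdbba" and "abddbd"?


Comparing "acdbba" and "abddbd" position by position:
  Position 0: 'a' vs 'a' => same
  Position 1: 'c' vs 'b' => differ
  Position 2: 'd' vs 'd' => same
  Position 3: 'b' vs 'd' => differ
  Position 4: 'b' vs 'b' => same
  Position 5: 'a' vs 'd' => differ
Total differences (Hamming distance): 3

3


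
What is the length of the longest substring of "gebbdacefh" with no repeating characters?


Input: "gebbdacefh"
Sliding window (track last position of each char):
  Position 0 ('g'): window [0,0] length 1 -- new best
  Position 1 ('e'): window [0,1] length 2 -- new best
  Position 2 ('b'): window [0,2] length 3 -- new best
  Position 3 ('b'): repeat (last at 2), move window start to 3
  Position 3 ('b'): window [3,3] length 1
  Position 4 ('d'): window [3,4] length 2
  Position 5 ('a'): window [3,5] length 3
  Position 6 ('c'): window [3,6] length 4 -- new best
  Position 7 ('e'): window [3,7] length 5 -- new best
  Position 8 ('f'): window [3,8] length 6 -- new best
  Position 9 ('h'): window [3,9] length 7 -- new best
Longest substring with no repeats: "bdacefh" with length 7

7


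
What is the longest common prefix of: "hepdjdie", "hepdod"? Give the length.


Words: hepdjdie, hepdod
  Position 0: all 'h' => match
  Position 1: all 'e' => match
  Position 2: all 'p' => match
  Position 3: all 'd' => match
  Position 4: ('j', 'o') => mismatch, stop
LCP = "hepd" (length 4)

4


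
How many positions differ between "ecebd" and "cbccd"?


Comparing "ecebd" and "cbccd" position by position:
  Position 0: 'e' vs 'c' => DIFFER
  Position 1: 'c' vs 'b' => DIFFER
  Position 2: 'e' vs 'c' => DIFFER
  Position 3: 'b' vs 'c' => DIFFER
  Position 4: 'd' vs 'd' => same
Positions that differ: 4

4


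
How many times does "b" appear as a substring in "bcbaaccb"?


Searching for "b" in "bcbaaccb"
Scanning each position:
  Position 0: "b" => MATCH
  Position 1: "c" => no
  Position 2: "b" => MATCH
  Position 3: "a" => no
  Position 4: "a" => no
  Position 5: "c" => no
  Position 6: "c" => no
  Position 7: "b" => MATCH
Total occurrences: 3

3


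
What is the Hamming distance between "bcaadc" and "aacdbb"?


Comparing "bcaadc" and "aacdbb" position by position:
  Position 0: 'b' vs 'a' => differ
  Position 1: 'c' vs 'a' => differ
  Position 2: 'a' vs 'c' => differ
  Position 3: 'a' vs 'd' => differ
  Position 4: 'd' vs 'b' => differ
  Position 5: 'c' vs 'b' => differ
Total differences (Hamming distance): 6

6


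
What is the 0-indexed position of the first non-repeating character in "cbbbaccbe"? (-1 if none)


Input: cbbbaccbe
Character frequencies:
  'a': 1
  'b': 4
  'c': 3
  'e': 1
Scanning left to right for freq == 1:
  Position 0 ('c'): freq=3, skip
  Position 1 ('b'): freq=4, skip
  Position 2 ('b'): freq=4, skip
  Position 3 ('b'): freq=4, skip
  Position 4 ('a'): unique! => answer = 4

4


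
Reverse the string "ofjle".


Input: ofjle
Reading characters right to left:
  Position 4: 'e'
  Position 3: 'l'
  Position 2: 'j'
  Position 1: 'f'
  Position 0: 'o'
Reversed: eljfo

eljfo


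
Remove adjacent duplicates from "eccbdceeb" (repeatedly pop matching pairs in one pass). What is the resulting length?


Input: eccbdceeb
Stack-based adjacent duplicate removal:
  Read 'e': push. Stack: e
  Read 'c': push. Stack: ec
  Read 'c': matches stack top 'c' => pop. Stack: e
  Read 'b': push. Stack: eb
  Read 'd': push. Stack: ebd
  Read 'c': push. Stack: ebdc
  Read 'e': push. Stack: ebdce
  Read 'e': matches stack top 'e' => pop. Stack: ebdc
  Read 'b': push. Stack: ebdcb
Final stack: "ebdcb" (length 5)

5


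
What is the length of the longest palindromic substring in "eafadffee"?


Input: "eafadffee"
Checking substrings for palindromes:
  [1:4] "afa" (len 3) => palindrome
  [5:7] "ff" (len 2) => palindrome
  [7:9] "ee" (len 2) => palindrome
Longest palindromic substring: "afa" with length 3

3


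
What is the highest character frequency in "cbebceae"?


Input: cbebceae
Character counts:
  'a': 1
  'b': 2
  'c': 2
  'e': 3
Maximum frequency: 3

3


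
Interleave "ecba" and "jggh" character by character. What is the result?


Interleaving "ecba" and "jggh":
  Position 0: 'e' from first, 'j' from second => "ej"
  Position 1: 'c' from first, 'g' from second => "cg"
  Position 2: 'b' from first, 'g' from second => "bg"
  Position 3: 'a' from first, 'h' from second => "ah"
Result: ejcgbgah

ejcgbgah


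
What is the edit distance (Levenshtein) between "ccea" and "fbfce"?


Computing edit distance: "ccea" -> "fbfce"
DP table:
           f    b    f    c    e
      0    1    2    3    4    5
  c   1    1    2    3    3    4
  c   2    2    2    3    3    4
  e   3    3    3    3    4    3
  a   4    4    4    4    4    4
Edit distance = dp[4][5] = 4

4


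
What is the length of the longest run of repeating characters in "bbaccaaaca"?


Input: "bbaccaaaca"
Scanning for longest run:
  Position 1 ('b'): continues run of 'b', length=2
  Position 2 ('a'): new char, reset run to 1
  Position 3 ('c'): new char, reset run to 1
  Position 4 ('c'): continues run of 'c', length=2
  Position 5 ('a'): new char, reset run to 1
  Position 6 ('a'): continues run of 'a', length=2
  Position 7 ('a'): continues run of 'a', length=3
  Position 8 ('c'): new char, reset run to 1
  Position 9 ('a'): new char, reset run to 1
Longest run: 'a' with length 3

3


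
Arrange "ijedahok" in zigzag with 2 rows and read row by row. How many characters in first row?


Zigzag "ijedahok" into 2 rows:
Placing characters:
  'i' => row 0
  'j' => row 1
  'e' => row 0
  'd' => row 1
  'a' => row 0
  'h' => row 1
  'o' => row 0
  'k' => row 1
Rows:
  Row 0: "ieao"
  Row 1: "jdhk"
First row length: 4

4


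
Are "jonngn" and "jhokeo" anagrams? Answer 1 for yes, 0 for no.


Strings: "jonngn", "jhokeo"
Sorted first:  gjnnno
Sorted second: ehjkoo
Differ at position 0: 'g' vs 'e' => not anagrams

0


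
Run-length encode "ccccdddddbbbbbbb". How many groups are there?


Input: ccccdddddbbbbbbb
Scanning for consecutive runs:
  Group 1: 'c' x 4 (positions 0-3)
  Group 2: 'd' x 5 (positions 4-8)
  Group 3: 'b' x 7 (positions 9-15)
Total groups: 3

3


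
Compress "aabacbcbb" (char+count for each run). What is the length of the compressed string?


Input: aabacbcbb
Runs:
  'a' x 2 => "a2"
  'b' x 1 => "b1"
  'a' x 1 => "a1"
  'c' x 1 => "c1"
  'b' x 1 => "b1"
  'c' x 1 => "c1"
  'b' x 2 => "b2"
Compressed: "a2b1a1c1b1c1b2"
Compressed length: 14

14


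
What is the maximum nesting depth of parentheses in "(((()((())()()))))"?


Input: "(((()((())()()))))"
Tracking depth:
  Position 0 '(': depth becomes 1
  Position 1 '(': depth becomes 2
  Position 2 '(': depth becomes 3
  Position 3 '(': depth becomes 4
  Position 4 ')': depth becomes 3
  Position 5 '(': depth becomes 4
  Position 6 '(': depth becomes 5
  Position 7 '(': depth becomes 6
  Position 8 ')': depth becomes 5
  Position 9 ')': depth becomes 4
  Position 10 '(': depth becomes 5
  Position 11 ')': depth becomes 4
  Position 12 '(': depth becomes 5
  Position 13 ')': depth becomes 4
  Position 14 ')': depth becomes 3
  Position 15 ')': depth becomes 2
  Position 16 ')': depth becomes 1
  Position 17 ')': depth becomes 0
Maximum depth reached: 6

6


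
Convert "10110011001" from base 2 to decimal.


Input: "10110011001" in base 2
Positional expansion:
  Digit '1' (value 1) x 2^10 = 1024
  Digit '0' (value 0) x 2^9 = 0
  Digit '1' (value 1) x 2^8 = 256
  Digit '1' (value 1) x 2^7 = 128
  Digit '0' (value 0) x 2^6 = 0
  Digit '0' (value 0) x 2^5 = 0
  Digit '1' (value 1) x 2^4 = 16
  Digit '1' (value 1) x 2^3 = 8
  Digit '0' (value 0) x 2^2 = 0
  Digit '0' (value 0) x 2^1 = 0
  Digit '1' (value 1) x 2^0 = 1
Sum = 1433

1433


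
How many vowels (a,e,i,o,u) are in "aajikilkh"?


Input: aajikilkh
Checking each character:
  'a' at position 0: vowel (running total: 1)
  'a' at position 1: vowel (running total: 2)
  'j' at position 2: consonant
  'i' at position 3: vowel (running total: 3)
  'k' at position 4: consonant
  'i' at position 5: vowel (running total: 4)
  'l' at position 6: consonant
  'k' at position 7: consonant
  'h' at position 8: consonant
Total vowels: 4

4


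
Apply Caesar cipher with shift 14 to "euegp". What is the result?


Caesar cipher: shift "euegp" by 14
  'e' (pos 4) + 14 = pos 18 = 's'
  'u' (pos 20) + 14 = pos 8 = 'i'
  'e' (pos 4) + 14 = pos 18 = 's'
  'g' (pos 6) + 14 = pos 20 = 'u'
  'p' (pos 15) + 14 = pos 3 = 'd'
Result: sisud

sisud


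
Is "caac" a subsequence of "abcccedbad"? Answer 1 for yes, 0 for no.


Check if "caac" is a subsequence of "abcccedbad"
Greedy scan:
  Position 0 ('a'): no match needed
  Position 1 ('b'): no match needed
  Position 2 ('c'): matches sub[0] = 'c'
  Position 3 ('c'): no match needed
  Position 4 ('c'): no match needed
  Position 5 ('e'): no match needed
  Position 6 ('d'): no match needed
  Position 7 ('b'): no match needed
  Position 8 ('a'): matches sub[1] = 'a'
  Position 9 ('d'): no match needed
Only matched 2/4 characters => not a subsequence

0


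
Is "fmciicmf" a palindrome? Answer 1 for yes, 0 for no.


Input: fmciicmf
Reversed: fmciicmf
  Compare pos 0 ('f') with pos 7 ('f'): match
  Compare pos 1 ('m') with pos 6 ('m'): match
  Compare pos 2 ('c') with pos 5 ('c'): match
  Compare pos 3 ('i') with pos 4 ('i'): match
Result: palindrome

1


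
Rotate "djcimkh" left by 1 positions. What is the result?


Input: "djcimkh", rotate left by 1
First 1 characters: "d"
Remaining characters: "jcimkh"
Concatenate remaining + first: "jcimkh" + "d" = "jcimkhd"

jcimkhd


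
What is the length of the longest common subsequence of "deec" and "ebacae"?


LCS of "deec" and "ebacae"
DP table:
           e    b    a    c    a    e
      0    0    0    0    0    0    0
  d   0    0    0    0    0    0    0
  e   0    1    1    1    1    1    1
  e   0    1    1    1    1    1    2
  c   0    1    1    1    2    2    2
LCS length = dp[4][6] = 2

2


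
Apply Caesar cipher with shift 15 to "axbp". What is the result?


Caesar cipher: shift "axbp" by 15
  'a' (pos 0) + 15 = pos 15 = 'p'
  'x' (pos 23) + 15 = pos 12 = 'm'
  'b' (pos 1) + 15 = pos 16 = 'q'
  'p' (pos 15) + 15 = pos 4 = 'e'
Result: pmqe

pmqe


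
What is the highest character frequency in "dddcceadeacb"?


Input: dddcceadeacb
Character counts:
  'a': 2
  'b': 1
  'c': 3
  'd': 4
  'e': 2
Maximum frequency: 4

4


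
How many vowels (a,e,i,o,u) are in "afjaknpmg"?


Input: afjaknpmg
Checking each character:
  'a' at position 0: vowel (running total: 1)
  'f' at position 1: consonant
  'j' at position 2: consonant
  'a' at position 3: vowel (running total: 2)
  'k' at position 4: consonant
  'n' at position 5: consonant
  'p' at position 6: consonant
  'm' at position 7: consonant
  'g' at position 8: consonant
Total vowels: 2

2


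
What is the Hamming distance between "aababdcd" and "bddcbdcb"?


Comparing "aababdcd" and "bddcbdcb" position by position:
  Position 0: 'a' vs 'b' => differ
  Position 1: 'a' vs 'd' => differ
  Position 2: 'b' vs 'd' => differ
  Position 3: 'a' vs 'c' => differ
  Position 4: 'b' vs 'b' => same
  Position 5: 'd' vs 'd' => same
  Position 6: 'c' vs 'c' => same
  Position 7: 'd' vs 'b' => differ
Total differences (Hamming distance): 5

5


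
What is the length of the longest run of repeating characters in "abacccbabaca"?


Input: "abacccbabaca"
Scanning for longest run:
  Position 1 ('b'): new char, reset run to 1
  Position 2 ('a'): new char, reset run to 1
  Position 3 ('c'): new char, reset run to 1
  Position 4 ('c'): continues run of 'c', length=2
  Position 5 ('c'): continues run of 'c', length=3
  Position 6 ('b'): new char, reset run to 1
  Position 7 ('a'): new char, reset run to 1
  Position 8 ('b'): new char, reset run to 1
  Position 9 ('a'): new char, reset run to 1
  Position 10 ('c'): new char, reset run to 1
  Position 11 ('a'): new char, reset run to 1
Longest run: 'c' with length 3

3


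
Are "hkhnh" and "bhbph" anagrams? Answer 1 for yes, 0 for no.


Strings: "hkhnh", "bhbph"
Sorted first:  hhhkn
Sorted second: bbhhp
Differ at position 0: 'h' vs 'b' => not anagrams

0


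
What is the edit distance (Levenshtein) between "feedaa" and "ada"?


Computing edit distance: "feedaa" -> "ada"
DP table:
           a    d    a
      0    1    2    3
  f   1    1    2    3
  e   2    2    2    3
  e   3    3    3    3
  d   4    4    3    4
  a   5    4    4    3
  a   6    5    5    4
Edit distance = dp[6][3] = 4

4


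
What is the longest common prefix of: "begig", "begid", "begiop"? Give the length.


Words: begig, begid, begiop
  Position 0: all 'b' => match
  Position 1: all 'e' => match
  Position 2: all 'g' => match
  Position 3: all 'i' => match
  Position 4: ('g', 'd', 'o') => mismatch, stop
LCP = "begi" (length 4)

4


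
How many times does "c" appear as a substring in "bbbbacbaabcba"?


Searching for "c" in "bbbbacbaabcba"
Scanning each position:
  Position 0: "b" => no
  Position 1: "b" => no
  Position 2: "b" => no
  Position 3: "b" => no
  Position 4: "a" => no
  Position 5: "c" => MATCH
  Position 6: "b" => no
  Position 7: "a" => no
  Position 8: "a" => no
  Position 9: "b" => no
  Position 10: "c" => MATCH
  Position 11: "b" => no
  Position 12: "a" => no
Total occurrences: 2

2


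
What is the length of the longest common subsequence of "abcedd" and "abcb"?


LCS of "abcedd" and "abcb"
DP table:
           a    b    c    b
      0    0    0    0    0
  a   0    1    1    1    1
  b   0    1    2    2    2
  c   0    1    2    3    3
  e   0    1    2    3    3
  d   0    1    2    3    3
  d   0    1    2    3    3
LCS length = dp[6][4] = 3

3


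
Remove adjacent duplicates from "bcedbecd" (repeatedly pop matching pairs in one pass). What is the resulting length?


Input: bcedbecd
Stack-based adjacent duplicate removal:
  Read 'b': push. Stack: b
  Read 'c': push. Stack: bc
  Read 'e': push. Stack: bce
  Read 'd': push. Stack: bced
  Read 'b': push. Stack: bcedb
  Read 'e': push. Stack: bcedbe
  Read 'c': push. Stack: bcedbec
  Read 'd': push. Stack: bcedbecd
Final stack: "bcedbecd" (length 8)

8


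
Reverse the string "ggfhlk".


Input: ggfhlk
Reading characters right to left:
  Position 5: 'k'
  Position 4: 'l'
  Position 3: 'h'
  Position 2: 'f'
  Position 1: 'g'
  Position 0: 'g'
Reversed: klhfgg

klhfgg


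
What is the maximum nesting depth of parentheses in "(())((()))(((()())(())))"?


Input: "(())((()))(((()())(())))"
Tracking depth:
  Position 0 '(': depth becomes 1
  Position 1 '(': depth becomes 2
  Position 2 ')': depth becomes 1
  Position 3 ')': depth becomes 0
  Position 4 '(': depth becomes 1
  Position 5 '(': depth becomes 2
  Position 6 '(': depth becomes 3
  Position 7 ')': depth becomes 2
  Position 8 ')': depth becomes 1
  Position 9 ')': depth becomes 0
  Position 10 '(': depth becomes 1
  Position 11 '(': depth becomes 2
  Position 12 '(': depth becomes 3
  Position 13 '(': depth becomes 4
  Position 14 ')': depth becomes 3
  Position 15 '(': depth becomes 4
  Position 16 ')': depth becomes 3
  Position 17 ')': depth becomes 2
  Position 18 '(': depth becomes 3
  Position 19 '(': depth becomes 4
  Position 20 ')': depth becomes 3
  Position 21 ')': depth becomes 2
  Position 22 ')': depth becomes 1
  Position 23 ')': depth becomes 0
Maximum depth reached: 4

4


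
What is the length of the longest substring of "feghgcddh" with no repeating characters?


Input: "feghgcddh"
Sliding window (track last position of each char):
  Position 0 ('f'): window [0,0] length 1 -- new best
  Position 1 ('e'): window [0,1] length 2 -- new best
  Position 2 ('g'): window [0,2] length 3 -- new best
  Position 3 ('h'): window [0,3] length 4 -- new best
  Position 4 ('g'): repeat (last at 2), move window start to 3
  Position 4 ('g'): window [3,4] length 2
  Position 5 ('c'): window [3,5] length 3
  Position 6 ('d'): window [3,6] length 4
  Position 7 ('d'): repeat (last at 6), move window start to 7
  Position 7 ('d'): window [7,7] length 1
  Position 8 ('h'): window [7,8] length 2
Longest substring with no repeats: "fegh" with length 4

4


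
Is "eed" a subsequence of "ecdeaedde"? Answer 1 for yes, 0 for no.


Check if "eed" is a subsequence of "ecdeaedde"
Greedy scan:
  Position 0 ('e'): matches sub[0] = 'e'
  Position 1 ('c'): no match needed
  Position 2 ('d'): no match needed
  Position 3 ('e'): matches sub[1] = 'e'
  Position 4 ('a'): no match needed
  Position 5 ('e'): no match needed
  Position 6 ('d'): matches sub[2] = 'd'
  Position 7 ('d'): no match needed
  Position 8 ('e'): no match needed
All 3 characters matched => is a subsequence

1


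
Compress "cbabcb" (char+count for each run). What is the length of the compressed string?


Input: cbabcb
Runs:
  'c' x 1 => "c1"
  'b' x 1 => "b1"
  'a' x 1 => "a1"
  'b' x 1 => "b1"
  'c' x 1 => "c1"
  'b' x 1 => "b1"
Compressed: "c1b1a1b1c1b1"
Compressed length: 12

12


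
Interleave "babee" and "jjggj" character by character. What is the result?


Interleaving "babee" and "jjggj":
  Position 0: 'b' from first, 'j' from second => "bj"
  Position 1: 'a' from first, 'j' from second => "aj"
  Position 2: 'b' from first, 'g' from second => "bg"
  Position 3: 'e' from first, 'g' from second => "eg"
  Position 4: 'e' from first, 'j' from second => "ej"
Result: bjajbgegej

bjajbgegej


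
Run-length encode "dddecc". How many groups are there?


Input: dddecc
Scanning for consecutive runs:
  Group 1: 'd' x 3 (positions 0-2)
  Group 2: 'e' x 1 (positions 3-3)
  Group 3: 'c' x 2 (positions 4-5)
Total groups: 3

3


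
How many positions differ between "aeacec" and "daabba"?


Comparing "aeacec" and "daabba" position by position:
  Position 0: 'a' vs 'd' => DIFFER
  Position 1: 'e' vs 'a' => DIFFER
  Position 2: 'a' vs 'a' => same
  Position 3: 'c' vs 'b' => DIFFER
  Position 4: 'e' vs 'b' => DIFFER
  Position 5: 'c' vs 'a' => DIFFER
Positions that differ: 5

5


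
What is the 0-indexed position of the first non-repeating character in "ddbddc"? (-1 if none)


Input: ddbddc
Character frequencies:
  'b': 1
  'c': 1
  'd': 4
Scanning left to right for freq == 1:
  Position 0 ('d'): freq=4, skip
  Position 1 ('d'): freq=4, skip
  Position 2 ('b'): unique! => answer = 2

2


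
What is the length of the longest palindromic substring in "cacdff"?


Input: "cacdff"
Checking substrings for palindromes:
  [0:3] "cac" (len 3) => palindrome
  [4:6] "ff" (len 2) => palindrome
Longest palindromic substring: "cac" with length 3

3


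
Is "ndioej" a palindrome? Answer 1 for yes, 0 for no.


Input: ndioej
Reversed: jeoidn
  Compare pos 0 ('n') with pos 5 ('j'): MISMATCH
  Compare pos 1 ('d') with pos 4 ('e'): MISMATCH
  Compare pos 2 ('i') with pos 3 ('o'): MISMATCH
Result: not a palindrome

0


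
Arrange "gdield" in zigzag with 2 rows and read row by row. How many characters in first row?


Zigzag "gdield" into 2 rows:
Placing characters:
  'g' => row 0
  'd' => row 1
  'i' => row 0
  'e' => row 1
  'l' => row 0
  'd' => row 1
Rows:
  Row 0: "gil"
  Row 1: "ded"
First row length: 3

3


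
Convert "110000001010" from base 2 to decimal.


Input: "110000001010" in base 2
Positional expansion:
  Digit '1' (value 1) x 2^11 = 2048
  Digit '1' (value 1) x 2^10 = 1024
  Digit '0' (value 0) x 2^9 = 0
  Digit '0' (value 0) x 2^8 = 0
  Digit '0' (value 0) x 2^7 = 0
  Digit '0' (value 0) x 2^6 = 0
  Digit '0' (value 0) x 2^5 = 0
  Digit '0' (value 0) x 2^4 = 0
  Digit '1' (value 1) x 2^3 = 8
  Digit '0' (value 0) x 2^2 = 0
  Digit '1' (value 1) x 2^1 = 2
  Digit '0' (value 0) x 2^0 = 0
Sum = 3082

3082


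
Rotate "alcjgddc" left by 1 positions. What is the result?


Input: "alcjgddc", rotate left by 1
First 1 characters: "a"
Remaining characters: "lcjgddc"
Concatenate remaining + first: "lcjgddc" + "a" = "lcjgddca"

lcjgddca


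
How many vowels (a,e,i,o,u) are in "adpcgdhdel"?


Input: adpcgdhdel
Checking each character:
  'a' at position 0: vowel (running total: 1)
  'd' at position 1: consonant
  'p' at position 2: consonant
  'c' at position 3: consonant
  'g' at position 4: consonant
  'd' at position 5: consonant
  'h' at position 6: consonant
  'd' at position 7: consonant
  'e' at position 8: vowel (running total: 2)
  'l' at position 9: consonant
Total vowels: 2

2


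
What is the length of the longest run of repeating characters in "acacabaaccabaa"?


Input: "acacabaaccabaa"
Scanning for longest run:
  Position 1 ('c'): new char, reset run to 1
  Position 2 ('a'): new char, reset run to 1
  Position 3 ('c'): new char, reset run to 1
  Position 4 ('a'): new char, reset run to 1
  Position 5 ('b'): new char, reset run to 1
  Position 6 ('a'): new char, reset run to 1
  Position 7 ('a'): continues run of 'a', length=2
  Position 8 ('c'): new char, reset run to 1
  Position 9 ('c'): continues run of 'c', length=2
  Position 10 ('a'): new char, reset run to 1
  Position 11 ('b'): new char, reset run to 1
  Position 12 ('a'): new char, reset run to 1
  Position 13 ('a'): continues run of 'a', length=2
Longest run: 'a' with length 2

2


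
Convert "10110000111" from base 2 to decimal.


Input: "10110000111" in base 2
Positional expansion:
  Digit '1' (value 1) x 2^10 = 1024
  Digit '0' (value 0) x 2^9 = 0
  Digit '1' (value 1) x 2^8 = 256
  Digit '1' (value 1) x 2^7 = 128
  Digit '0' (value 0) x 2^6 = 0
  Digit '0' (value 0) x 2^5 = 0
  Digit '0' (value 0) x 2^4 = 0
  Digit '0' (value 0) x 2^3 = 0
  Digit '1' (value 1) x 2^2 = 4
  Digit '1' (value 1) x 2^1 = 2
  Digit '1' (value 1) x 2^0 = 1
Sum = 1415

1415


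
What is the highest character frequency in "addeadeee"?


Input: addeadeee
Character counts:
  'a': 2
  'd': 3
  'e': 4
Maximum frequency: 4

4


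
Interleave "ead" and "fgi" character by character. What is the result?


Interleaving "ead" and "fgi":
  Position 0: 'e' from first, 'f' from second => "ef"
  Position 1: 'a' from first, 'g' from second => "ag"
  Position 2: 'd' from first, 'i' from second => "di"
Result: efagdi

efagdi


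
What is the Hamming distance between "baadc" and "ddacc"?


Comparing "baadc" and "ddacc" position by position:
  Position 0: 'b' vs 'd' => differ
  Position 1: 'a' vs 'd' => differ
  Position 2: 'a' vs 'a' => same
  Position 3: 'd' vs 'c' => differ
  Position 4: 'c' vs 'c' => same
Total differences (Hamming distance): 3

3


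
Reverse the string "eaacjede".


Input: eaacjede
Reading characters right to left:
  Position 7: 'e'
  Position 6: 'd'
  Position 5: 'e'
  Position 4: 'j'
  Position 3: 'c'
  Position 2: 'a'
  Position 1: 'a'
  Position 0: 'e'
Reversed: edejcaae

edejcaae


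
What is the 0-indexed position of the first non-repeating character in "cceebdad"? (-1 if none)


Input: cceebdad
Character frequencies:
  'a': 1
  'b': 1
  'c': 2
  'd': 2
  'e': 2
Scanning left to right for freq == 1:
  Position 0 ('c'): freq=2, skip
  Position 1 ('c'): freq=2, skip
  Position 2 ('e'): freq=2, skip
  Position 3 ('e'): freq=2, skip
  Position 4 ('b'): unique! => answer = 4

4


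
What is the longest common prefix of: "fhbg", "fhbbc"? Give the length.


Words: fhbg, fhbbc
  Position 0: all 'f' => match
  Position 1: all 'h' => match
  Position 2: all 'b' => match
  Position 3: ('g', 'b') => mismatch, stop
LCP = "fhb" (length 3)

3


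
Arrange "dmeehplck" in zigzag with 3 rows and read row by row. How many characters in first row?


Zigzag "dmeehplck" into 3 rows:
Placing characters:
  'd' => row 0
  'm' => row 1
  'e' => row 2
  'e' => row 1
  'h' => row 0
  'p' => row 1
  'l' => row 2
  'c' => row 1
  'k' => row 0
Rows:
  Row 0: "dhk"
  Row 1: "mepc"
  Row 2: "el"
First row length: 3

3


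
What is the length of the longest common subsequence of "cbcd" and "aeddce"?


LCS of "cbcd" and "aeddce"
DP table:
           a    e    d    d    c    e
      0    0    0    0    0    0    0
  c   0    0    0    0    0    1    1
  b   0    0    0    0    0    1    1
  c   0    0    0    0    0    1    1
  d   0    0    0    1    1    1    1
LCS length = dp[4][6] = 1

1


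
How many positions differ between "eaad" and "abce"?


Comparing "eaad" and "abce" position by position:
  Position 0: 'e' vs 'a' => DIFFER
  Position 1: 'a' vs 'b' => DIFFER
  Position 2: 'a' vs 'c' => DIFFER
  Position 3: 'd' vs 'e' => DIFFER
Positions that differ: 4

4


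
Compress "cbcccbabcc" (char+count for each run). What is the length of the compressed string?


Input: cbcccbabcc
Runs:
  'c' x 1 => "c1"
  'b' x 1 => "b1"
  'c' x 3 => "c3"
  'b' x 1 => "b1"
  'a' x 1 => "a1"
  'b' x 1 => "b1"
  'c' x 2 => "c2"
Compressed: "c1b1c3b1a1b1c2"
Compressed length: 14

14


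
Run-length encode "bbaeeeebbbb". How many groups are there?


Input: bbaeeeebbbb
Scanning for consecutive runs:
  Group 1: 'b' x 2 (positions 0-1)
  Group 2: 'a' x 1 (positions 2-2)
  Group 3: 'e' x 4 (positions 3-6)
  Group 4: 'b' x 4 (positions 7-10)
Total groups: 4

4


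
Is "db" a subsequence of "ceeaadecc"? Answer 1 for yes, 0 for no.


Check if "db" is a subsequence of "ceeaadecc"
Greedy scan:
  Position 0 ('c'): no match needed
  Position 1 ('e'): no match needed
  Position 2 ('e'): no match needed
  Position 3 ('a'): no match needed
  Position 4 ('a'): no match needed
  Position 5 ('d'): matches sub[0] = 'd'
  Position 6 ('e'): no match needed
  Position 7 ('c'): no match needed
  Position 8 ('c'): no match needed
Only matched 1/2 characters => not a subsequence

0


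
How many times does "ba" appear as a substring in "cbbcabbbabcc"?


Searching for "ba" in "cbbcabbbabcc"
Scanning each position:
  Position 0: "cb" => no
  Position 1: "bb" => no
  Position 2: "bc" => no
  Position 3: "ca" => no
  Position 4: "ab" => no
  Position 5: "bb" => no
  Position 6: "bb" => no
  Position 7: "ba" => MATCH
  Position 8: "ab" => no
  Position 9: "bc" => no
  Position 10: "cc" => no
Total occurrences: 1

1


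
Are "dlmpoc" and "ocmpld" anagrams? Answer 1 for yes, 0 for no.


Strings: "dlmpoc", "ocmpld"
Sorted first:  cdlmop
Sorted second: cdlmop
Sorted forms match => anagrams

1


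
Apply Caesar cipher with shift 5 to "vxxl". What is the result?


Caesar cipher: shift "vxxl" by 5
  'v' (pos 21) + 5 = pos 0 = 'a'
  'x' (pos 23) + 5 = pos 2 = 'c'
  'x' (pos 23) + 5 = pos 2 = 'c'
  'l' (pos 11) + 5 = pos 16 = 'q'
Result: accq

accq


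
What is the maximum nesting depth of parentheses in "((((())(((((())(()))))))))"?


Input: "((((())(((((())(()))))))))"
Tracking depth:
  Position 0 '(': depth becomes 1
  Position 1 '(': depth becomes 2
  Position 2 '(': depth becomes 3
  Position 3 '(': depth becomes 4
  Position 4 '(': depth becomes 5
  Position 5 ')': depth becomes 4
  Position 6 ')': depth becomes 3
  Position 7 '(': depth becomes 4
  Position 8 '(': depth becomes 5
  Position 9 '(': depth becomes 6
  Position 10 '(': depth becomes 7
  Position 11 '(': depth becomes 8
  Position 12 '(': depth becomes 9
  Position 13 ')': depth becomes 8
  Position 14 ')': depth becomes 7
  Position 15 '(': depth becomes 8
  Position 16 '(': depth becomes 9
  Position 17 ')': depth becomes 8
  Position 18 ')': depth becomes 7
  Position 19 ')': depth becomes 6
  Position 20 ')': depth becomes 5
  Position 21 ')': depth becomes 4
  Position 22 ')': depth becomes 3
  Position 23 ')': depth becomes 2
  Position 24 ')': depth becomes 1
  Position 25 ')': depth becomes 0
Maximum depth reached: 9

9


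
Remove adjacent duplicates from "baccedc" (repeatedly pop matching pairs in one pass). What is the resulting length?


Input: baccedc
Stack-based adjacent duplicate removal:
  Read 'b': push. Stack: b
  Read 'a': push. Stack: ba
  Read 'c': push. Stack: bac
  Read 'c': matches stack top 'c' => pop. Stack: ba
  Read 'e': push. Stack: bae
  Read 'd': push. Stack: baed
  Read 'c': push. Stack: baedc
Final stack: "baedc" (length 5)

5
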